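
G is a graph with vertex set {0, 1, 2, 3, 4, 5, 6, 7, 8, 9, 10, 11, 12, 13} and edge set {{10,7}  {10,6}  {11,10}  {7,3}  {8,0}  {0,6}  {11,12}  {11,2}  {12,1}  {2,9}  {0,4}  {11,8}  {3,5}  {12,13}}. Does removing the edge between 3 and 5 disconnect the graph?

Yes

Removing 3-5 leaves no path between 3 and 5: the component count goes from 1 to 2. So it is a bridge.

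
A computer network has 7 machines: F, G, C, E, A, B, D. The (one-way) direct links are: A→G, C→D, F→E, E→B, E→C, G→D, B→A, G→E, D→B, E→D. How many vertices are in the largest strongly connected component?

6

{A, B, C, D, E, G} are all mutually reachable — one SCC of size 6.
{F} is an SCC by itself.
The largest has 6 vertices.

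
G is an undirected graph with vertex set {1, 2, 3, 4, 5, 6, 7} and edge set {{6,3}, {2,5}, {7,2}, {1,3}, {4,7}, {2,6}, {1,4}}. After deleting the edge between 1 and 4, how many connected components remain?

1

1 and 4 are still connected via 1-3-6-2-7-4, so the component count stays at 1.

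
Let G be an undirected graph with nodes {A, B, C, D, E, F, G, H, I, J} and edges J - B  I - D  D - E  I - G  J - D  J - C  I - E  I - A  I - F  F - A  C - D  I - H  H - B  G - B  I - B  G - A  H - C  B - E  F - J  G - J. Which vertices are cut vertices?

Removing F, for instance, still leaves 1 component. No single vertex removal increases the component count — the graph has no articulation points.

none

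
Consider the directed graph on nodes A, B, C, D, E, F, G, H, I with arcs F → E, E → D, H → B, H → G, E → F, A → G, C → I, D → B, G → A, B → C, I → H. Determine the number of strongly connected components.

{B, C, H, I} are all mutually reachable — one SCC of size 4.
{A, G} are all mutually reachable — one SCC of size 2.
{E, F} are all mutually reachable — one SCC of size 2.
{D} is an SCC by itself.
That gives 4 strongly connected components.

4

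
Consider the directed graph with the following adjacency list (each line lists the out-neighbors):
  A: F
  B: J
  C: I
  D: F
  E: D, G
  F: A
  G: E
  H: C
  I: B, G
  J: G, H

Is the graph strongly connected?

No

There is no directed path from D to E, so the graph is not strongly connected.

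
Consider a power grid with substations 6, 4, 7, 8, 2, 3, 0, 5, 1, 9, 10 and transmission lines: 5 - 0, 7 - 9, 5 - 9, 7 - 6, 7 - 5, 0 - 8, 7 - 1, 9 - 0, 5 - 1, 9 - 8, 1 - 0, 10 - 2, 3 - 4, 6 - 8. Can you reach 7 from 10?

No

The component containing 10 is {2, 10}, and 7 is not in it.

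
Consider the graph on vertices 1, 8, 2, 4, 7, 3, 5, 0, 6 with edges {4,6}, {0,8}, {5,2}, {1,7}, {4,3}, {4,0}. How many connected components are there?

3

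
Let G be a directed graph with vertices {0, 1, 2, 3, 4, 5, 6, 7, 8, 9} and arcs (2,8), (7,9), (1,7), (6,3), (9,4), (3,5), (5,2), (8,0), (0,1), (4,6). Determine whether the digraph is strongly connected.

From 5 we can reach every vertex (0, 1, 2, 3, 4, 5, 6, 7, 8, 9), and every vertex can reach 5 (0, 1, 2, 3, 4, 5, 6, 7, 8, 9). So the whole graph is one strongly connected component.

Yes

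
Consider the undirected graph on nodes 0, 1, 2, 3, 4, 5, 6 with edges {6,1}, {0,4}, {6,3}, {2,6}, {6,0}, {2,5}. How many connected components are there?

1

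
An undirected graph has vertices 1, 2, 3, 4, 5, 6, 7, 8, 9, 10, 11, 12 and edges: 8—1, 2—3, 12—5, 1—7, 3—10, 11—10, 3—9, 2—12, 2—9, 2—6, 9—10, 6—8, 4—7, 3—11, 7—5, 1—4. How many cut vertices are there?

1

Removing 2 increases the component count from 1 to 2, so 2 is a cut vertex.
By contrast removing 9 leaves 1 component; it is not a cut vertex. No other vertex is a cut vertex either.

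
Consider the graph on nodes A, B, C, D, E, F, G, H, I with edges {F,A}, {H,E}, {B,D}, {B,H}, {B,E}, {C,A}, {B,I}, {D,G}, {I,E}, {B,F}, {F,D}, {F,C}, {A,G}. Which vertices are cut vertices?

Removing B increases the component count from 1 to 2, so B is a cut vertex.
By contrast removing D leaves 1 component; it is not a cut vertex. No other vertex is a cut vertex either.

B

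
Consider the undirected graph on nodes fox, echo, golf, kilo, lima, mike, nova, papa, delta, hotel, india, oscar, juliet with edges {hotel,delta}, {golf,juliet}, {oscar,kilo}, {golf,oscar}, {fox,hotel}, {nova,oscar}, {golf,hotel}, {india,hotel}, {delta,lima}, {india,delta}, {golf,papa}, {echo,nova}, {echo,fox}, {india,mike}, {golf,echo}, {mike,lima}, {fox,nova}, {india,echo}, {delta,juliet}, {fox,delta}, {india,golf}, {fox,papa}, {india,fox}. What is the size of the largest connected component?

13

Starting from fox we can reach fox, echo, golf, kilo, lima, mike, nova, papa, delta, hotel, india, oscar, juliet. That is one component of size 13.
The largest has 13 vertices.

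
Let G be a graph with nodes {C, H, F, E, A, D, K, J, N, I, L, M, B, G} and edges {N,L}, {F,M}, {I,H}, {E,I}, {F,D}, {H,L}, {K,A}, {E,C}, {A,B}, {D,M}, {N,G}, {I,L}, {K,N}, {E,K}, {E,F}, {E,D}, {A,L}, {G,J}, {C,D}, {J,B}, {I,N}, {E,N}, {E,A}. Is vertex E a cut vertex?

Deleting E raises the number of components from 1 to 2, so E is a cut vertex.

Yes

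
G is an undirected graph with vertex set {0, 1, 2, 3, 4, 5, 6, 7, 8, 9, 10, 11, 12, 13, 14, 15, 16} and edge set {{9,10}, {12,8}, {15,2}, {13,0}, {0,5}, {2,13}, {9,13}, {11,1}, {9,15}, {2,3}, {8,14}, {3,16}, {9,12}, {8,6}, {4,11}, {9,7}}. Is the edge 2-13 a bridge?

No

After removing 2-13, the path 2-15-9-13 still connects them, so the edge is not a bridge.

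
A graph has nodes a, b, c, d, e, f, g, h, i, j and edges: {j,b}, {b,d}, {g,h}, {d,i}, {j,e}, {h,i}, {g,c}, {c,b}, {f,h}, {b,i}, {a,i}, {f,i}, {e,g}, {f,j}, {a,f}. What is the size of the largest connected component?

Starting from a we can reach a, b, c, d, e, f, g, h, i, j. That is one component of size 10.
The largest has 10 vertices.

10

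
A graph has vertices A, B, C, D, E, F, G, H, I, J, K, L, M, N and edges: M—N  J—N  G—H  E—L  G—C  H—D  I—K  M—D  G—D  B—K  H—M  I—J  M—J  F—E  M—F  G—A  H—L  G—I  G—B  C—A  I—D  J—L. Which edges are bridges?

The edges on the cycle G-I-K-B-G are not bridges since each lies on that cycle.
Every edge lies on some cycle, so there are no bridges.

none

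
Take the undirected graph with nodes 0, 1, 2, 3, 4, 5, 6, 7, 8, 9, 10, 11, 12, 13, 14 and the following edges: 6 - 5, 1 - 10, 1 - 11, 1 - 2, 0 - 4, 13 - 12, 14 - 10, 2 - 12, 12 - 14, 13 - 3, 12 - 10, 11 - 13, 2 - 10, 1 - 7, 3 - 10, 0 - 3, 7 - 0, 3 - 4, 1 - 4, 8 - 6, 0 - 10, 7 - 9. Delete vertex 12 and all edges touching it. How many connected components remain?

With 12 gone, the remaining components are: {5, 6, 8}; {0, 1, 2, 3, 4, 7, 9, 10, 11, 13, 14}.
That is 2 components.

2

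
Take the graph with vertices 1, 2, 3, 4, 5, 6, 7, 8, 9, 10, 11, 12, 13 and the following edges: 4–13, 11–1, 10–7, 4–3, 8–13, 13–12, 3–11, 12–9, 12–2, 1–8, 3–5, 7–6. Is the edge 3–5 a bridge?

Removing 3–5 leaves no path between 3 and 5: the component count goes from 2 to 3. So it is a bridge.

Yes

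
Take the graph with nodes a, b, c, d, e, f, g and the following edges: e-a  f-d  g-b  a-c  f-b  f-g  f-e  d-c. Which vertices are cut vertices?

f

Removing f increases the component count from 1 to 2, so f is a cut vertex.
By contrast removing g leaves 1 component; it is not a cut vertex. No other vertex is a cut vertex either.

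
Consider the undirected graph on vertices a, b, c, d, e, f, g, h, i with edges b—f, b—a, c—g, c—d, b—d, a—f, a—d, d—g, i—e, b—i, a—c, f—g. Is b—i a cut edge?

Yes

Removing b—i leaves no path between b and i: the component count goes from 2 to 3. So it is a bridge.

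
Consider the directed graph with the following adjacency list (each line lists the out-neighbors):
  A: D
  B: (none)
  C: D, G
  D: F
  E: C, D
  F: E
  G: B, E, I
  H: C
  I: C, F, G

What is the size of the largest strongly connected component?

6

{C, D, E, F, G, I} are all mutually reachable — one SCC of size 6.
{B} is an SCC by itself.
{H} is an SCC by itself.
{A} is an SCC by itself.
The largest has 6 vertices.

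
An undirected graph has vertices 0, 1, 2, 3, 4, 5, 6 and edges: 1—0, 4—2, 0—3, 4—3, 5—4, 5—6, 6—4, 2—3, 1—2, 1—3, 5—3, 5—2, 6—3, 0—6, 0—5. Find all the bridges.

The edges on the cycle 1-0-5-4-2-1 are not bridges since each lies on that cycle.
Every edge lies on some cycle, so there are no bridges.

none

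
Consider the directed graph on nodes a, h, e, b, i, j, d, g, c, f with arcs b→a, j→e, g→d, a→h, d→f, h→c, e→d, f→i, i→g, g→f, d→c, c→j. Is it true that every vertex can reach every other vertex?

There is no directed path from e to h, so the graph is not strongly connected.

No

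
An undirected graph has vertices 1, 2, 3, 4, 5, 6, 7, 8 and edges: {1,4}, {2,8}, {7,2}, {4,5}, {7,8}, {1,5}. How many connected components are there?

4

3 is isolated — a component by itself.
6 is isolated — a component by itself.
Starting from 2 we can reach 2, 7, 8. That is one component of size 3.
Starting from 1 we can reach 1, 4, 5. That is one component of size 3.
Total: 4 components.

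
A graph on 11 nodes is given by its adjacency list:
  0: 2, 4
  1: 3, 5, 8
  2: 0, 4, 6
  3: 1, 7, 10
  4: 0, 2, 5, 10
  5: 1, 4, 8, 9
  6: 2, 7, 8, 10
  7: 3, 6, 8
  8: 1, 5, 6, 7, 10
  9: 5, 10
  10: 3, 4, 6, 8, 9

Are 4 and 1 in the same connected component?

Yes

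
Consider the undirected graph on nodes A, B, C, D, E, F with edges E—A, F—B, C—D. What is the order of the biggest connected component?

Starting from C we can reach C, D. That is one component of size 2.
Starting from A we can reach A, E. That is one component of size 2.
Starting from B we can reach B, F. That is one component of size 2.
The largest has 2 vertices.

2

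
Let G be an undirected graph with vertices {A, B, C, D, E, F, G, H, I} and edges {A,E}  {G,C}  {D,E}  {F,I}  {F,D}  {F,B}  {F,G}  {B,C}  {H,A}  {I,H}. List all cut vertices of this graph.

Removing F increases the component count from 1 to 2, so F is a cut vertex.
By contrast removing B leaves 1 component; it is not a cut vertex. No other vertex is a cut vertex either.

F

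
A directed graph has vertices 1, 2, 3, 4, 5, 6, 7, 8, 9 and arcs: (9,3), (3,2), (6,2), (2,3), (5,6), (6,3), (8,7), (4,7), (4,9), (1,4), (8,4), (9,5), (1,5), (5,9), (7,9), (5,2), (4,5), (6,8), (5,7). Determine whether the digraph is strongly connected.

There is no directed path from 6 to 1, so the graph is not strongly connected.

No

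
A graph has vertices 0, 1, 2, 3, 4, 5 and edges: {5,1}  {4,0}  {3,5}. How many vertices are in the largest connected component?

3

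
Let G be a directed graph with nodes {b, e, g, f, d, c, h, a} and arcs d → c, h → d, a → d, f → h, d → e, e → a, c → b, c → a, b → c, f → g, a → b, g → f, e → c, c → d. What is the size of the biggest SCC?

5

{a, b, c, d, e} are all mutually reachable — one SCC of size 5.
{f, g} are all mutually reachable — one SCC of size 2.
{h} is an SCC by itself.
The largest has 5 vertices.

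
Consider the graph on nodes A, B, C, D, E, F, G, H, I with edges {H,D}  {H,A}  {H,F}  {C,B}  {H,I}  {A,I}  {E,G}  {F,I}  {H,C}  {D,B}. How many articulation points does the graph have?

1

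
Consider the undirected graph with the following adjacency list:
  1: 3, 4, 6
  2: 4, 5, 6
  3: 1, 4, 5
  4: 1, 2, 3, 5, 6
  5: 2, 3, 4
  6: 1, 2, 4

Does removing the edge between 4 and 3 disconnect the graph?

After removing 4-3, the path 4-5-3 still connects them, so the edge is not a bridge.

No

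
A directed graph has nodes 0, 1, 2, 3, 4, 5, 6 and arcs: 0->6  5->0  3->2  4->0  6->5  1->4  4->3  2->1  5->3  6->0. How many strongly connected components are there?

1

{0, 1, 2, 3, 4, 5, 6} are all mutually reachable — one SCC of size 7.
That gives 1 strongly connected component.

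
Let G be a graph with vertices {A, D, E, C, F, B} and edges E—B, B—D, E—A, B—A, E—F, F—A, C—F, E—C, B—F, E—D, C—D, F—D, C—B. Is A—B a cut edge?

After removing A—B, the path A-E-B still connects them, so the edge is not a bridge.

No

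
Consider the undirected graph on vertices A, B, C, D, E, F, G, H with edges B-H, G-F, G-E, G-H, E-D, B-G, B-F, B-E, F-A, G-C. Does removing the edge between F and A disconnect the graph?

Yes

Removing F-A leaves no path between F and A: the component count goes from 1 to 2. So it is a bridge.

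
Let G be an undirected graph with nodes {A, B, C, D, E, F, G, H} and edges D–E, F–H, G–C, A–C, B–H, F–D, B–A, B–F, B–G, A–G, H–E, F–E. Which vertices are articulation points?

B

Removing B increases the component count from 1 to 2, so B is a cut vertex.
By contrast removing G leaves 1 component; it is not a cut vertex. No other vertex is a cut vertex either.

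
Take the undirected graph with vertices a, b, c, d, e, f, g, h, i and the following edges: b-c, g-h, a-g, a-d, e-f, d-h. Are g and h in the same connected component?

From g we can reach a, d, g, h, which includes h.

Yes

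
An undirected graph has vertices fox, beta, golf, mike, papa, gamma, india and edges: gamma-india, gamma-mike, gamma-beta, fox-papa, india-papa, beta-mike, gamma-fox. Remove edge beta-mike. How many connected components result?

2

beta and mike are still connected via beta-gamma-mike, so the component count stays at 2.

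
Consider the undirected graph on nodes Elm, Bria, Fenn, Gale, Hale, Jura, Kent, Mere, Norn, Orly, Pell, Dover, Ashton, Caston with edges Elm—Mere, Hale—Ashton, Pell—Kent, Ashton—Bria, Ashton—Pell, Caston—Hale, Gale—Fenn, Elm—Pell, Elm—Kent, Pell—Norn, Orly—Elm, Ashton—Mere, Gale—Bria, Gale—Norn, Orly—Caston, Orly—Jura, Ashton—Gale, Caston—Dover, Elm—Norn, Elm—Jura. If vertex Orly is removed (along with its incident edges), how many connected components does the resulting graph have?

1

With Orly gone, the remaining components are: {Elm, Bria, Fenn, Gale, Hale, Jura, Kent, Mere, Norn, Pell, Dover, Ashton, Caston}.
That is 1 component.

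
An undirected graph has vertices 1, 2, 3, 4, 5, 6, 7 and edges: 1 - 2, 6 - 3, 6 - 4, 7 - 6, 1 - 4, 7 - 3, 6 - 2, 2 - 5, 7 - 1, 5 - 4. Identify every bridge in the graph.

none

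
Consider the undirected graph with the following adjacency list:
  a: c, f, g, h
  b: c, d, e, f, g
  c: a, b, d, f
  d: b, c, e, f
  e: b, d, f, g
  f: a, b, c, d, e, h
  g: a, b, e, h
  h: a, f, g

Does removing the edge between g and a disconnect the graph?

After removing g-a, the path g-h-a still connects them, so the edge is not a bridge.

No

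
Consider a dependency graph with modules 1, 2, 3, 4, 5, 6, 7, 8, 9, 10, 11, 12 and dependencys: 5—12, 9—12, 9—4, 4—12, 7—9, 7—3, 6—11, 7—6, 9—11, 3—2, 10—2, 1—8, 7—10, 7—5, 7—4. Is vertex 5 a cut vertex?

Deleting 5 leaves 2 components (was 2), so 5 is not a cut vertex.

No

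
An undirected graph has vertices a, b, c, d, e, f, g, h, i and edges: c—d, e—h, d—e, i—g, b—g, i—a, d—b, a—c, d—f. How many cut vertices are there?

Removing d increases the component count from 1 to 3, so d is a cut vertex.
Removing e increases the component count from 1 to 2, so e is a cut vertex.
By contrast removing h leaves 1 component; it is not a cut vertex. No other vertex is a cut vertex either.

2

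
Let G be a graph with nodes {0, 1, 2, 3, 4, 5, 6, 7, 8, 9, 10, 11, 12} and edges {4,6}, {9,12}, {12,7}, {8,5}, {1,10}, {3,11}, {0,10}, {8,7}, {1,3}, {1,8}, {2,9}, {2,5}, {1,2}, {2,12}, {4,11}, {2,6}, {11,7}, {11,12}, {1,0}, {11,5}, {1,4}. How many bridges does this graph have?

The edges on the cycle 1-0-10-1 are not bridges since each lies on that cycle.
Every edge lies on some cycle, so there are no bridges.

0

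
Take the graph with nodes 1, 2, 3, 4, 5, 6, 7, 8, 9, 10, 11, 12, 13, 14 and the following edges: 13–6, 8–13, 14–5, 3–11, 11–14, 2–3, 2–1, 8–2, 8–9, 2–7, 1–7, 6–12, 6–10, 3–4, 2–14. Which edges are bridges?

The edges on the cycle 2-1-7-2 are not bridges since each lies on that cycle.
But removing 13–8 disconnects 13 from 8; removing 6–10 disconnects 6 from 10; removing 13–6 disconnects 13 from 6; removing 8–2 disconnects 8 from 2 — these are bridges.
In total 8 edges are bridges.

10-6, 12-6, 13-6, 13-8, 14-5, 2-8, 3-4, 8-9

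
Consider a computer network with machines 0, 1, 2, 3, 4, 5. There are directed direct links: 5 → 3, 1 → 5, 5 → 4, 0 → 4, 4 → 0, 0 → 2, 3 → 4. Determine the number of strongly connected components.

5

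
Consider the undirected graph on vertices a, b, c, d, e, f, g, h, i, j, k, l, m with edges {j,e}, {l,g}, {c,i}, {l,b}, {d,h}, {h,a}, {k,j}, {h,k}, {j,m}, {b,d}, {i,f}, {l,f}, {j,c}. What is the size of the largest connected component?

13

Starting from a we can reach a, b, c, d, e, f, g, h, i, j, k, l, m. That is one component of size 13.
The largest has 13 vertices.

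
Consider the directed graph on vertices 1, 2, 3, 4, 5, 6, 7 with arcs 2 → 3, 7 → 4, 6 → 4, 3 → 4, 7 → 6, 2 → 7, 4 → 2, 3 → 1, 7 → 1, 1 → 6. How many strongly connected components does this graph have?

2

{1, 2, 3, 4, 6, 7} are all mutually reachable — one SCC of size 6.
{5} is an SCC by itself.
That gives 2 strongly connected components.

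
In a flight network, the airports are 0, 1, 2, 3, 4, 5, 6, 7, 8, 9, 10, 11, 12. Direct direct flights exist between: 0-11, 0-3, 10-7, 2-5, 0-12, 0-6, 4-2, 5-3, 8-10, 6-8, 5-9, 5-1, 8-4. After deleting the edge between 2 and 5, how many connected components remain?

2 and 5 are still connected via 2-4-8-6-0-3-5, so the component count stays at 1.

1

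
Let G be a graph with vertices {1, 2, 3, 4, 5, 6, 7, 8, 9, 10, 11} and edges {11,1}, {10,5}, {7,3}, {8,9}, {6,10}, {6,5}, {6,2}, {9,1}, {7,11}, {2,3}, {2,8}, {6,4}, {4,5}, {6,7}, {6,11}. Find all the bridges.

none

The edges on the cycle 6-10-5-6 are not bridges since each lies on that cycle.
Every edge lies on some cycle, so there are no bridges.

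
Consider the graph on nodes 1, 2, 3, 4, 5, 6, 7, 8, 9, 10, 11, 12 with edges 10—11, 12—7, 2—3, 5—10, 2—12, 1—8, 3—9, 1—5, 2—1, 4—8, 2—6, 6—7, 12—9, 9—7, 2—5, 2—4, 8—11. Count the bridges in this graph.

0

The edges on the cycle 2-3-9-12-2 are not bridges since each lies on that cycle.
Every edge lies on some cycle, so there are no bridges.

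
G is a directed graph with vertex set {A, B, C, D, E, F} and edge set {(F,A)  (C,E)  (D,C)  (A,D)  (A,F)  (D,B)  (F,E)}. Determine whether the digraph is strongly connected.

There is no directed path from C to F, so the graph is not strongly connected.

No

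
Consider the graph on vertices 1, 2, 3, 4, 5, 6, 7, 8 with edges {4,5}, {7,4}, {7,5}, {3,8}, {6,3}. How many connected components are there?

2 is isolated — a component by itself.
1 is isolated — a component by itself.
Starting from 3 we can reach 3, 6, 8. That is one component of size 3.
Starting from 4 we can reach 4, 5, 7. That is one component of size 3.
Total: 4 components.

4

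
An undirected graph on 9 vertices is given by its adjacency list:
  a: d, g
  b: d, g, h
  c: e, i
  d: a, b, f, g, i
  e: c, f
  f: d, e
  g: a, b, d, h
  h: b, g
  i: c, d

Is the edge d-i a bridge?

No

After removing d-i, the path d-f-e-c-i still connects them, so the edge is not a bridge.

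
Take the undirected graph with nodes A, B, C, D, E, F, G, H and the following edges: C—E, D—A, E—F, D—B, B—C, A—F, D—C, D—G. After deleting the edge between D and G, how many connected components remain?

3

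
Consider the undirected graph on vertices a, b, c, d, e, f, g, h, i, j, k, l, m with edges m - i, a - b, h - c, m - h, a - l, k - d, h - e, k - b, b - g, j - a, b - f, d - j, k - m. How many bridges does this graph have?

The edges on the cycle k-d-j-a-b-k are not bridges since each lies on that cycle.
But removing h - e disconnects h from e; removing l - a disconnects l from a; removing k - m disconnects k from m; removing m - i disconnects m from i — these are bridges.
In total 8 edges are bridges.

8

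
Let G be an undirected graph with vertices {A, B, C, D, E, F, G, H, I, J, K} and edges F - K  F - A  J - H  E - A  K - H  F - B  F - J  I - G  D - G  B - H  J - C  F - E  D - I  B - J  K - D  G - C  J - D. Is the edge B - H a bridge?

After removing B - H, the path B-J-H still connects them, so the edge is not a bridge.

No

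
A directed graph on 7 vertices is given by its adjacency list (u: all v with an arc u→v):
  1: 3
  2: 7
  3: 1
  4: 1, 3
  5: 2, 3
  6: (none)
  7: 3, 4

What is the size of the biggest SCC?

2

{1, 3} are all mutually reachable — one SCC of size 2.
{7} is an SCC by itself.
{6} is an SCC by itself.
{4} is an SCC by itself.
{2} is an SCC by itself.
(and 1 more singleton SCC)
The largest has 2 vertices.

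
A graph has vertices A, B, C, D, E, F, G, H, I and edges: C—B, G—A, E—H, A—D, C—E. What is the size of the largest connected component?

I is isolated — a component by itself.
F is isolated — a component by itself.
Starting from A we can reach A, D, G. That is one component of size 3.
Starting from B we can reach B, C, E, H. That is one component of size 4.
The largest has 4 vertices.

4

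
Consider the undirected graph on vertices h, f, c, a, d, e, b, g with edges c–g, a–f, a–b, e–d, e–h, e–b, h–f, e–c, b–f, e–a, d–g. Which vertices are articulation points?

e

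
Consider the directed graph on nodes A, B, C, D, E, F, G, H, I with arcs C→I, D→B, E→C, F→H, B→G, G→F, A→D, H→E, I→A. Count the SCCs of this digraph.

1

{A, B, C, D, E, F, G, H, I} are all mutually reachable — one SCC of size 9.
That gives 1 strongly connected component.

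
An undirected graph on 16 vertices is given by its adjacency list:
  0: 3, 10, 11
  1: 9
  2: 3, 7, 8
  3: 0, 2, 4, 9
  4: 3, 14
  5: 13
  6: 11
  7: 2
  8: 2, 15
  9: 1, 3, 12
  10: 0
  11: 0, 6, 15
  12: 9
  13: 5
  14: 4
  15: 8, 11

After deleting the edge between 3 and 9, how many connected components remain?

3

Before removal there are 2 components.
3-9 is a bridge — removing it separates 3's side from 9's side.
After removal: 3 components.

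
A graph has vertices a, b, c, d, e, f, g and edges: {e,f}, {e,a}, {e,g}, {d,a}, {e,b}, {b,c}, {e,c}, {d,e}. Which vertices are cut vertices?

e

Removing e increases the component count from 1 to 4, so e is a cut vertex.
By contrast removing f leaves 1 component; it is not a cut vertex. No other vertex is a cut vertex either.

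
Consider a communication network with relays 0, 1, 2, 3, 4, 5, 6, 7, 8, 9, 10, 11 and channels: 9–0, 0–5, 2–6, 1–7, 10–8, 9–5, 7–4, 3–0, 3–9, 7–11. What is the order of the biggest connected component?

Starting from 8 we can reach 8, 10. That is one component of size 2.
Starting from 2 we can reach 2, 6. That is one component of size 2.
Starting from 1 we can reach 1, 4, 7, 11. That is one component of size 4.
Starting from 0 we can reach 0, 3, 5, 9. That is one component of size 4.
The largest has 4 vertices.

4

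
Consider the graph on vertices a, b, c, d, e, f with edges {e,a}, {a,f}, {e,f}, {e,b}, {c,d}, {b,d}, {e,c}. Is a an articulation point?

No

Deleting a leaves 1 component (was 1) (its neighbors e, f remain connected to each other), so a is not a cut vertex.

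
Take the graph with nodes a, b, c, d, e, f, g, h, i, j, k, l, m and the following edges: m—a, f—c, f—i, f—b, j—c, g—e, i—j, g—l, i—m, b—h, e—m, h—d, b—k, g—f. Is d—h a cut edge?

Yes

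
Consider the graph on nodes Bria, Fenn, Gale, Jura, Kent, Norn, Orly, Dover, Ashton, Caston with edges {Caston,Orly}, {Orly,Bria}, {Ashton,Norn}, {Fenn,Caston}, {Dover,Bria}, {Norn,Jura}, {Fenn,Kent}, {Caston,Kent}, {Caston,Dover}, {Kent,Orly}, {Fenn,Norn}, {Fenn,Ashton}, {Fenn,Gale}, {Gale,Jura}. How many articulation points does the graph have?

1

Removing Fenn increases the component count from 1 to 2, so Fenn is a cut vertex.
By contrast removing Norn leaves 1 component; it is not a cut vertex. No other vertex is a cut vertex either.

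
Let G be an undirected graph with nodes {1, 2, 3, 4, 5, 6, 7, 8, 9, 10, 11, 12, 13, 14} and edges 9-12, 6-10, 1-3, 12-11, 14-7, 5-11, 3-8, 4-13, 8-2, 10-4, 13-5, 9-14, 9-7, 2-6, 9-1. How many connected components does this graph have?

1

Starting from 1 we can reach 1, 2, 3, 4, 5, 6, 7, 8, 9, 10, 11, 12, 13, 14. That is one component of size 14.
Total: 1 component.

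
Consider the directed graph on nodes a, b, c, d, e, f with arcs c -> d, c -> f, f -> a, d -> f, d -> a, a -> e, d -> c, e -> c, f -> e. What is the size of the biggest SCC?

{a, c, d, e, f} are all mutually reachable — one SCC of size 5.
{b} is an SCC by itself.
The largest has 5 vertices.

5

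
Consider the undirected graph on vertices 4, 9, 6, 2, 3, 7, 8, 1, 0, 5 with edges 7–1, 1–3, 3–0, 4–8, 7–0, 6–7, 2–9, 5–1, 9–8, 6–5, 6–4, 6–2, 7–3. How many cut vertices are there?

1

Removing 6 increases the component count from 1 to 2, so 6 is a cut vertex.
By contrast removing 4 leaves 1 component; it is not a cut vertex. No other vertex is a cut vertex either.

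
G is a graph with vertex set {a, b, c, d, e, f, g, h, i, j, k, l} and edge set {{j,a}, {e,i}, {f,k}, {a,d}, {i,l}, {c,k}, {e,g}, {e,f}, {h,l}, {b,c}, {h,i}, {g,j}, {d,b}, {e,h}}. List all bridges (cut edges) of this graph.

The edges on the cycle e-g-j-a-d-b-c-k-f-e are not bridges since each lies on that cycle.
Every edge lies on some cycle, so there are no bridges.

none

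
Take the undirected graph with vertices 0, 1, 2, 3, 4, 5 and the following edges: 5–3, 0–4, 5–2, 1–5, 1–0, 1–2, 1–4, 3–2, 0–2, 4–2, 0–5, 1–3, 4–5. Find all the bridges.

none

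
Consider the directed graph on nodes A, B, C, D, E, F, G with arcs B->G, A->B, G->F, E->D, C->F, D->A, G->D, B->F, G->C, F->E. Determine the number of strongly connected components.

{A, B, C, D, E, F, G} are all mutually reachable — one SCC of size 7.
That gives 1 strongly connected component.

1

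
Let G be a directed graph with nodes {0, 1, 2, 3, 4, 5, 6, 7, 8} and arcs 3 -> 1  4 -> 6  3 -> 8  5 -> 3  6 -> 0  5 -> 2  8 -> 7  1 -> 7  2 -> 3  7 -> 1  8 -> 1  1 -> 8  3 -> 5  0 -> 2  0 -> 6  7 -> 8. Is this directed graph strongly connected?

There is no directed path from 0 to 4, so the graph is not strongly connected.

No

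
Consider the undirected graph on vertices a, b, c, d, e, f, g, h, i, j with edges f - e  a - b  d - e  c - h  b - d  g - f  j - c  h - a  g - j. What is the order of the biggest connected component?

i is isolated — a component by itself.
Starting from a we can reach a, b, c, d, e, f, g, h, j. That is one component of size 9.
The largest has 9 vertices.

9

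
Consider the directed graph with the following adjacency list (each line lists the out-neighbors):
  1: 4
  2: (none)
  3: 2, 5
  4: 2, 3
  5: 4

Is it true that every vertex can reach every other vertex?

No

There is no directed path from 4 to 1, so the graph is not strongly connected.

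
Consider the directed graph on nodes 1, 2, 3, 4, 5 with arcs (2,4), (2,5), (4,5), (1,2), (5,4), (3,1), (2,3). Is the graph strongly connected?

No

There is no directed path from 5 to 2, so the graph is not strongly connected.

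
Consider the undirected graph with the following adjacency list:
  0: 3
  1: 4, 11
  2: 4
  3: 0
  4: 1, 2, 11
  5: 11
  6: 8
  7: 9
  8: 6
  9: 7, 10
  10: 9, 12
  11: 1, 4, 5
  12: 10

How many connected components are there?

Starting from 0 we can reach 0, 3. That is one component of size 2.
Starting from 6 we can reach 6, 8. That is one component of size 2.
Starting from 7 we can reach 7, 9, 10, 12. That is one component of size 4.
Starting from 1 we can reach 1, 2, 4, 5, 11. That is one component of size 5.
Total: 4 components.

4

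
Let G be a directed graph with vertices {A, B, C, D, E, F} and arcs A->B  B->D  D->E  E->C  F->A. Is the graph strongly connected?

There is no directed path from E to D, so the graph is not strongly connected.

No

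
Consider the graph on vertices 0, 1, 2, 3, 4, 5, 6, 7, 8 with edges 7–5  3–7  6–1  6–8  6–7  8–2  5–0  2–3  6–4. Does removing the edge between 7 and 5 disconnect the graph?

Removing 7–5 leaves no path between 7 and 5: the component count goes from 1 to 2. So it is a bridge.

Yes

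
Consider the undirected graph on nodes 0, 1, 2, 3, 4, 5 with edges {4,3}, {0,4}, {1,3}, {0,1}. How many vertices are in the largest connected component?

5 is isolated — a component by itself.
2 is isolated — a component by itself.
Starting from 0 we can reach 0, 1, 3, 4. That is one component of size 4.
The largest has 4 vertices.

4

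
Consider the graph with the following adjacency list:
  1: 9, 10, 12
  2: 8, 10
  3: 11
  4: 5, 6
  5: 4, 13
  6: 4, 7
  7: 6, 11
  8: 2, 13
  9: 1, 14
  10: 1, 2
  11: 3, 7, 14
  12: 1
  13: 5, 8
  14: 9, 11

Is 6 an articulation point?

No

Deleting 6 leaves 1 component (was 1) (its neighbors 4, 7 remain connected to each other), so 6 is not a cut vertex.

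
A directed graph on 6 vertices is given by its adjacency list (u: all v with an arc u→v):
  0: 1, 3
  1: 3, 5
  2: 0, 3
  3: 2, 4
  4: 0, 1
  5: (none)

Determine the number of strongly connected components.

2

{0, 1, 2, 3, 4} are all mutually reachable — one SCC of size 5.
{5} is an SCC by itself.
That gives 2 strongly connected components.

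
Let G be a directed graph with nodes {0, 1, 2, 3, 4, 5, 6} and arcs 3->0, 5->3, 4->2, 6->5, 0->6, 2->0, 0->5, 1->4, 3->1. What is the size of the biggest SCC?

{0, 1, 2, 3, 4, 5, 6} are all mutually reachable — one SCC of size 7.
The largest has 7 vertices.

7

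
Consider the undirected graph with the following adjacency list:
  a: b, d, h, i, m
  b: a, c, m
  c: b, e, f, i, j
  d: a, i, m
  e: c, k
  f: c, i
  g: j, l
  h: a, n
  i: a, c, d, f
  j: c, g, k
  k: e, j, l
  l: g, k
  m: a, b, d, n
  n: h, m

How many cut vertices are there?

Removing c increases the component count from 1 to 2, so c is a cut vertex.
By contrast removing g leaves 1 component; it is not a cut vertex. No other vertex is a cut vertex either.

1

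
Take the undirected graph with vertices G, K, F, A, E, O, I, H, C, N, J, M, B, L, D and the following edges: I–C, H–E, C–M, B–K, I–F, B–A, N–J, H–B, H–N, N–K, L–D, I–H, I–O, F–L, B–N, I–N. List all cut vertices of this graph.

B, C, F, H, I, L, N

Removing B increases the component count from 2 to 3, so B is a cut vertex.
Removing C increases the component count from 2 to 3, so C is a cut vertex.
Removing F increases the component count from 2 to 3, so F is a cut vertex.
Likewise H, I, L, N are cut vertices.
By contrast removing O leaves 2 components; it is not a cut vertex. No other vertex is a cut vertex either.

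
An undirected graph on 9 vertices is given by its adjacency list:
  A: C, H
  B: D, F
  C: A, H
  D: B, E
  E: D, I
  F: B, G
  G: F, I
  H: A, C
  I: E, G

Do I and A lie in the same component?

No

The component containing I is {B, D, E, F, G, I}, and A is not in it.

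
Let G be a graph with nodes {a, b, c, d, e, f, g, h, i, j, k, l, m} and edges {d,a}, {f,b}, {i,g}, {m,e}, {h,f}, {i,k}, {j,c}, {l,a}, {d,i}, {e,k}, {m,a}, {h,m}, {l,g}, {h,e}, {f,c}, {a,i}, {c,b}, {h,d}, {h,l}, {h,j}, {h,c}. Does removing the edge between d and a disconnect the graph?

After removing d–a, the path d-i-a still connects them, so the edge is not a bridge.

No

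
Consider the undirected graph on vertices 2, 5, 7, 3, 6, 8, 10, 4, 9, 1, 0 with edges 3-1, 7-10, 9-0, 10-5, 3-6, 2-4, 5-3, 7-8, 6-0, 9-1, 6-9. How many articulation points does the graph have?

Removing 3 increases the component count from 2 to 3, so 3 is a cut vertex.
Removing 5 increases the component count from 2 to 3, so 5 is a cut vertex.
Removing 7 increases the component count from 2 to 3, so 7 is a cut vertex.
Likewise 10 is a cut vertex.
By contrast removing 9 leaves 2 components; it is not a cut vertex. No other vertex is a cut vertex either.

4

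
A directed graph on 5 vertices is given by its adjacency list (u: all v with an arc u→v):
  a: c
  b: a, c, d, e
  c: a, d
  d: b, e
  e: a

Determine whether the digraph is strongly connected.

From b we can reach every vertex (a, b, c, d, e), and every vertex can reach b (a, b, c, d, e). So the whole graph is one strongly connected component.

Yes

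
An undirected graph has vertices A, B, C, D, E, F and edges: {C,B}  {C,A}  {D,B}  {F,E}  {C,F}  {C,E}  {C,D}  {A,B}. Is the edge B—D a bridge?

No

After removing B—D, the path B-C-D still connects them, so the edge is not a bridge.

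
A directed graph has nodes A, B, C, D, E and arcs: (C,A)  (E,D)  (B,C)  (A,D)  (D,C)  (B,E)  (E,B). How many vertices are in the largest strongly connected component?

{A, C, D} are all mutually reachable — one SCC of size 3.
{B, E} are all mutually reachable — one SCC of size 2.
The largest has 3 vertices.

3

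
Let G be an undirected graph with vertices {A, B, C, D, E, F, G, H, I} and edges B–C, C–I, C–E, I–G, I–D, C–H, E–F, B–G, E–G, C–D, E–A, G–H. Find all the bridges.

A-E, E-F

The edges on the cycle C-I-D-C are not bridges since each lies on that cycle.
But removing F–E disconnects F from E; removing E–A disconnects E from A — these are bridges.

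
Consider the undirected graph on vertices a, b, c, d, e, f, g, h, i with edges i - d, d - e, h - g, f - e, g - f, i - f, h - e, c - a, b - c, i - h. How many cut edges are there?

The edges on the cycle i-h-g-f-i are not bridges since each lies on that cycle.
But removing b - c disconnects b from c; removing a - c disconnects a from c — these are bridges.
That makes 2 bridges.

2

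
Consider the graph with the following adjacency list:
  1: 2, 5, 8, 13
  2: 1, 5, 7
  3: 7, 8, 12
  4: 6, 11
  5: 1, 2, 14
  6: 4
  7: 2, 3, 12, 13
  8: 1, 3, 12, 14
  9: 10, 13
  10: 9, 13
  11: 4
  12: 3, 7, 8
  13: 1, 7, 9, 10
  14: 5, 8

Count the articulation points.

2

Removing 4 increases the component count from 2 to 3, so 4 is a cut vertex.
Removing 13 increases the component count from 2 to 3, so 13 is a cut vertex.
By contrast removing 2 leaves 2 components; it is not a cut vertex. No other vertex is a cut vertex either.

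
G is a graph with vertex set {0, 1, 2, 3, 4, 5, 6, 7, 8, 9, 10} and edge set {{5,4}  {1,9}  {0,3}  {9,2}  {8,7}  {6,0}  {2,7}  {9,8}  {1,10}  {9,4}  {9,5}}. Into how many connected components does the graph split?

Starting from 0 we can reach 0, 3, 6. That is one component of size 3.
Starting from 1 we can reach 1, 2, 4, 5, 7, 8, 9, 10. That is one component of size 8.
Total: 2 components.

2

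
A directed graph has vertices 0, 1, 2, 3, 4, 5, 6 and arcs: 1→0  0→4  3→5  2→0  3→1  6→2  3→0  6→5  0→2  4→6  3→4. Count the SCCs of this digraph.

4

{0, 2, 4, 6} are all mutually reachable — one SCC of size 4.
{5} is an SCC by itself.
{1} is an SCC by itself.
{3} is an SCC by itself.
That gives 4 strongly connected components.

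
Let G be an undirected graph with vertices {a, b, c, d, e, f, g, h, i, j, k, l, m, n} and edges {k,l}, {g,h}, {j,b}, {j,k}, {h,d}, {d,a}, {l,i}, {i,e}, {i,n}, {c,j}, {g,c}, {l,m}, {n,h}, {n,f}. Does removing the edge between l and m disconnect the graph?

Removing l—m leaves no path between l and m: the component count goes from 1 to 2. So it is a bridge.

Yes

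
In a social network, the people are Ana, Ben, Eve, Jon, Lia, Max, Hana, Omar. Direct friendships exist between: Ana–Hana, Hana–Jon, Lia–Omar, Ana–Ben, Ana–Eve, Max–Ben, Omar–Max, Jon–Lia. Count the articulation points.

Removing Ana increases the component count from 1 to 2, so Ana is a cut vertex.
By contrast removing Lia leaves 1 component; it is not a cut vertex. No other vertex is a cut vertex either.

1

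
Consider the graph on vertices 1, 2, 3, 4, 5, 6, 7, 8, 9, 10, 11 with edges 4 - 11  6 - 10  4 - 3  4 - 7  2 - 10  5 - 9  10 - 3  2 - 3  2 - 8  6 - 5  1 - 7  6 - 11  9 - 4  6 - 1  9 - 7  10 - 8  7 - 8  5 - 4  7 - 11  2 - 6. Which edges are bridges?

none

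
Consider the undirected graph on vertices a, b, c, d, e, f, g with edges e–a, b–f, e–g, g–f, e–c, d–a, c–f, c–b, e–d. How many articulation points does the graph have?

Removing e increases the component count from 1 to 2, so e is a cut vertex.
By contrast removing g leaves 1 component; it is not a cut vertex. No other vertex is a cut vertex either.

1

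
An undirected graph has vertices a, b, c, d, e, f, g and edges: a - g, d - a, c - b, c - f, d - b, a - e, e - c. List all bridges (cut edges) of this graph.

The edges on the cycle d-a-e-c-b-d are not bridges since each lies on that cycle.
But removing a - g disconnects a from g; removing c - f disconnects c from f — these are bridges.

a-g, c-f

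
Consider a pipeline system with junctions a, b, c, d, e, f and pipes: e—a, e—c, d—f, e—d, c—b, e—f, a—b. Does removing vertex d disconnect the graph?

No

Deleting d leaves 1 component (was 1) (its neighbors e, f remain connected to each other), so d is not a cut vertex.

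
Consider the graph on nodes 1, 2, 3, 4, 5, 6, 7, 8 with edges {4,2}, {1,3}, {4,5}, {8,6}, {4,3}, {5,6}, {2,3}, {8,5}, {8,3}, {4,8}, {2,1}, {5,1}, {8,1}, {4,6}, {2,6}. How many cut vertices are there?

Removing 4, for instance, still leaves 2 components. No single vertex removal increases the component count — the graph has no articulation points.

0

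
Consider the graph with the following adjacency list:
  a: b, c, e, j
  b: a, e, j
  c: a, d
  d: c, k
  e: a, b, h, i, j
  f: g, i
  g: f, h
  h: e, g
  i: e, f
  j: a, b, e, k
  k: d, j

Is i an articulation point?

No

Deleting i leaves 1 component (was 1) (its neighbors e, f remain connected to each other), so i is not a cut vertex.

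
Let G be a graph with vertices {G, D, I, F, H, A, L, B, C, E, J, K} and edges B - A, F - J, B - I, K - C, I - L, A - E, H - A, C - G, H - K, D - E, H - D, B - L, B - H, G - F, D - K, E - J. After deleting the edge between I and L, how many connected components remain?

I and L are still connected via I-B-L, so the component count stays at 1.

1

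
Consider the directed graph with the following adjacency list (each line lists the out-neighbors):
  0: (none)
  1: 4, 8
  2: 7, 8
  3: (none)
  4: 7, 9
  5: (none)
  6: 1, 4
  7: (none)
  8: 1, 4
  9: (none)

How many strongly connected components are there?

{1, 8} are all mutually reachable — one SCC of size 2.
{5} is an SCC by itself.
{7} is an SCC by itself.
{0} is an SCC by itself.
{4} is an SCC by itself.
(and 4 more singleton SCCs)
That gives 9 strongly connected components.

9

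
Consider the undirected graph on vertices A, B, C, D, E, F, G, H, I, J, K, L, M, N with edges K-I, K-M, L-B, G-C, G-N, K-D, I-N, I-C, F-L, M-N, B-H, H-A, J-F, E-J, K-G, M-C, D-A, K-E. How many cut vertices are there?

1

Removing K increases the component count from 1 to 2, so K is a cut vertex.
By contrast removing J leaves 1 component; it is not a cut vertex. No other vertex is a cut vertex either.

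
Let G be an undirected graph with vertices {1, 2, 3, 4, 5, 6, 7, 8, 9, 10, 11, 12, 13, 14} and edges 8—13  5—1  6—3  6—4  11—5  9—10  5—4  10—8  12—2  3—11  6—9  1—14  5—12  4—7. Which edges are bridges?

1-14, 1-5, 10-8, 10-9, 12-2, 12-5, 13-8, 4-7, 6-9

The edges on the cycle 6-3-11-5-4-6 are not bridges since each lies on that cycle.
But removing 7—4 disconnects 7 from 4; removing 2—12 disconnects 2 from 12; removing 8—13 disconnects 8 from 13; removing 5—12 disconnects 5 from 12 — these are bridges.
In total 9 edges are bridges.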